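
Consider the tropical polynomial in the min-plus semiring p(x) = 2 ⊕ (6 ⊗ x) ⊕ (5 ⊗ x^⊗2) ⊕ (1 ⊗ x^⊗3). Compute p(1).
p(1) = 2

A tropical monomial a ⊗ x^⊗i evaluates to a + i · x. Evaluating each term at x = 1:
  Term 0 contributes 2 + 0 · 1 = 2
  Term 1 contributes 6 + 1 · 1 = 7
  Term 2 contributes 5 + 2 · 1 = 7
  Term 3 contributes 1 + 3 · 1 = 4
p(1) = ⊕ of these = min[2, 7, 7, 4] = 2.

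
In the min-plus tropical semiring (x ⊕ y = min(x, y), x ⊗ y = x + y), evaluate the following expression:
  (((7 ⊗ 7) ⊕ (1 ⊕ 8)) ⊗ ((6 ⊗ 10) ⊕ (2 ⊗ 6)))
(((7 ⊗ 7) ⊕ (1 ⊕ 8)) ⊗ ((6 ⊗ 10) ⊕ (2 ⊗ 6))) = 9

Expand innermost to outermost. Recall ⊕ takes the minimum of its arguments and ⊗ takes their sum. Working out the expression (((7 ⊗ 7) ⊕ (1 ⊕ 8)) ⊗ ((6 ⊗ 10) ⊕ (2 ⊗ 6))) gives 9.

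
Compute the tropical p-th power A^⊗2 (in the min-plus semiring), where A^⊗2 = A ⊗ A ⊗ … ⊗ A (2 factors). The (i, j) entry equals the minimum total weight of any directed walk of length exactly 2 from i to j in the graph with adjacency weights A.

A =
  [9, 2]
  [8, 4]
A^⊗2 =
  [10, 6]
  [12, 8]

Each entry (A^⊗2)_ij equals the minimum over all length-2 walks i = v_0 → v_1 → … → v_2 = j of Σ_t A[v_t][v_{t+1}]. For example, for (i, j) = (0, 1) we minimise over 2 possible intermediate vertex sequences; the minimum is 6, attained along the walk 0 → 1 → 1.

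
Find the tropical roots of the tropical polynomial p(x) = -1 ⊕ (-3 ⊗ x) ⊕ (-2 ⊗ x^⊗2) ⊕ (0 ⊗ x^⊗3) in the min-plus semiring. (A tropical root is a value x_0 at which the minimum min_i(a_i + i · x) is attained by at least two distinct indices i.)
Roots: {-2, -1, 2}

Each tropical root is a break point of the lower envelope of the lines y = a_i + i · x (there are 4 lines, with slopes 0, 1, ..., 3). Only the lines that attain the minimum somewhere contribute to roots; other lines are dominated. Here the surviving (envelope) indices are i = 3, i = 2, i = 1, i = 0.
Intersections between consecutive envelope lines give the roots: for adjacent envelope indices i < j the intersection is x = (a_i − a_j) / (j − i). Reading off the sorted break points: {-2, -1, 2}.
Verification: at each break x_0, at least two indices attain the minimum of min_i(a_i + i · x_0).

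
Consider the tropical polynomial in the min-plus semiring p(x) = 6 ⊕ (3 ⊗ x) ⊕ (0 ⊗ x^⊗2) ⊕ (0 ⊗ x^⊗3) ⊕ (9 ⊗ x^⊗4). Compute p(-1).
p(-1) = -3

A tropical monomial a ⊗ x^⊗i evaluates to a + i · x. Evaluating each term at x = -1:
  Term 0 contributes 6 + 0 · -1 = 6
  Term 1 contributes 3 + 1 · -1 = 2
  Term 2 contributes 0 + 2 · -1 = -2
  Term 3 contributes 0 + 3 · -1 = -3
  Term 4 contributes 9 + 4 · -1 = 5
p(-1) = ⊕ of these = min[6, 2, -2, -3, 5] = -3.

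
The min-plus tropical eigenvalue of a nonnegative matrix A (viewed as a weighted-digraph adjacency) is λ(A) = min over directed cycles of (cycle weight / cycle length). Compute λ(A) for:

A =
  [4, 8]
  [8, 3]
λ(A) = 3

Enumerate directed cycles and compute their means (weight / length). Sample:
  cycle 0 → 0: weight = 4, length = 1, mean = 4/1 ≈ 4.000
  cycle 1 → 1: weight = 3, length = 1, mean = 3/1 ≈ 3.000
  cycle 0 → 1 → 0: weight = 16, length = 2, mean = 16/2 ≈ 8.000
  cycle 1 → 0 → 1: weight = 16, length = 2, mean = 16/2 ≈ 8.000
Minimum mean = 3.000, attained e.g. along the cycle 1 → 1 with weight 3 and length 1. So λ(A) = 3/1 = 3.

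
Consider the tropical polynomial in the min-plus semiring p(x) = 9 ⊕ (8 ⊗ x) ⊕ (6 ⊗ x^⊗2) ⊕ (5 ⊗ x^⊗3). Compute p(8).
p(8) = 9

A tropical monomial a ⊗ x^⊗i evaluates to a + i · x. Evaluating each term at x = 8:
  Term 0 contributes 9 + 0 · 8 = 9
  Term 1 contributes 8 + 1 · 8 = 16
  Term 2 contributes 6 + 2 · 8 = 22
  Term 3 contributes 5 + 3 · 8 = 29
p(8) = ⊕ of these = min[9, 16, 22, 29] = 9.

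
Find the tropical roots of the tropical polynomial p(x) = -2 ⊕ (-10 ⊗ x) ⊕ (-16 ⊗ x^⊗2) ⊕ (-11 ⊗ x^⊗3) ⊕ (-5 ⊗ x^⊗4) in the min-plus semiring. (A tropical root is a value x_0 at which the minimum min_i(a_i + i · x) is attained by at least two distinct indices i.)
Roots: {-6, -5, 6, 8}

Each tropical root is a break point of the lower envelope of the lines y = a_i + i · x (there are 5 lines, with slopes 0, 1, ..., 4). Only the lines that attain the minimum somewhere contribute to roots; other lines are dominated. Here the surviving (envelope) indices are i = 4, i = 3, i = 2, i = 1, i = 0.
Intersections between consecutive envelope lines give the roots: for adjacent envelope indices i < j the intersection is x = (a_i − a_j) / (j − i). Reading off the sorted break points: {-6, -5, 6, 8}.
Verification: at each break x_0, at least two indices attain the minimum of min_i(a_i + i · x_0).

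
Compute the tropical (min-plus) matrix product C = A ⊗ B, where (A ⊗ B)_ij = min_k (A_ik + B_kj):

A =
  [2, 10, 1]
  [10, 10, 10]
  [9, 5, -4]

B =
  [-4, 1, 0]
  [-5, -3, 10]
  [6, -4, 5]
A ⊗ B =
  [-2, -3, 2]
  [5, 6, 10]
  [0, -8, 1]

Apply the min-plus product entry-by-entry:
  C[0][0] = min over k of (A[0][0] + B[0][0] = 2 + -4 = -2, A[0][1] + B[1][0] = 10 + -5 = 5, A[0][2] + B[2][0] = 1 + 6 = 7) = -2 (attained at k = 0)
  C[0][1] = min over k of (A[0][0] + B[0][1] = 2 + 1 = 3, A[0][1] + B[1][1] = 10 + -3 = 7, A[0][2] + B[2][1] = 1 + -4 = -3) = -3 (attained at k = 2)
  C[0][2] = min over k of (A[0][0] + B[0][2] = 2 + 0 = 2, A[0][1] + B[1][2] = 10 + 10 = 20, A[0][2] + B[2][2] = 1 + 5 = 6) = 2 (attained at k = 0)
  C[1][0] = min over k of (A[1][0] + B[0][0] = 10 + -4 = 6, A[1][1] + B[1][0] = 10 + -5 = 5, A[1][2] + B[2][0] = 10 + 6 = 16) = 5 (attained at k = 1)
  C[1][1] = min over k of (A[1][0] + B[0][1] = 10 + 1 = 11, A[1][1] + B[1][1] = 10 + -3 = 7, A[1][2] + B[2][1] = 10 + -4 = 6) = 6 (attained at k = 2)
  C[1][2] = min over k of (A[1][0] + B[0][2] = 10 + 0 = 10, A[1][1] + B[1][2] = 10 + 10 = 20, A[1][2] + B[2][2] = 10 + 5 = 15) = 10 (attained at k = 0)
  C[2][0] = min over k of (A[2][0] + B[0][0] = 9 + -4 = 5, A[2][1] + B[1][0] = 5 + -5 = 0, A[2][2] + B[2][0] = -4 + 6 = 2) = 0 (attained at k = 1)
  C[2][1] = min over k of (A[2][0] + B[0][1] = 9 + 1 = 10, A[2][1] + B[1][1] = 5 + -3 = 2, A[2][2] + B[2][1] = -4 + -4 = -8) = -8 (attained at k = 2)
  C[2][2] = min over k of (A[2][0] + B[0][2] = 9 + 0 = 9, A[2][1] + B[1][2] = 5 + 10 = 15, A[2][2] + B[2][2] = -4 + 5 = 1) = 1 (attained at k = 2)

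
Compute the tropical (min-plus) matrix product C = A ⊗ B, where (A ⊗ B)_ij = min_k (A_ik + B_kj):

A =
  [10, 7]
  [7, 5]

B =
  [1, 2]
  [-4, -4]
A ⊗ B =
  [3, 3]
  [1, 1]

Apply the min-plus product entry-by-entry:
  C[0][0] = min over k of (A[0][0] + B[0][0] = 10 + 1 = 11, A[0][1] + B[1][0] = 7 + -4 = 3) = 3 (attained at k = 1)
  C[0][1] = min over k of (A[0][0] + B[0][1] = 10 + 2 = 12, A[0][1] + B[1][1] = 7 + -4 = 3) = 3 (attained at k = 1)
  C[1][0] = min over k of (A[1][0] + B[0][0] = 7 + 1 = 8, A[1][1] + B[1][0] = 5 + -4 = 1) = 1 (attained at k = 1)
  C[1][1] = min over k of (A[1][0] + B[0][1] = 7 + 2 = 9, A[1][1] + B[1][1] = 5 + -4 = 1) = 1 (attained at k = 1)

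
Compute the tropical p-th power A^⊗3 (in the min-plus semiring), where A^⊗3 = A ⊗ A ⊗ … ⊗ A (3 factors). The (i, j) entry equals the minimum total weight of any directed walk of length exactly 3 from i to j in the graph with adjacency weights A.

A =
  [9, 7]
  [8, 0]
A^⊗3 =
  [15, 7]
  [8, 0]

Each entry (A^⊗3)_ij equals the minimum over all length-3 walks i = v_0 → v_1 → … → v_3 = j of Σ_t A[v_t][v_{t+1}]. For example, for (i, j) = (0, 1) we minimise over 4 possible intermediate vertex sequences; the minimum is 7, attained along the walk 0 → 1 → 1 → 1.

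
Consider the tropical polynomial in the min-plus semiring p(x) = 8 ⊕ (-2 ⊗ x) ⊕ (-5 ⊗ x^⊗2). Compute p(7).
p(7) = 5

A tropical monomial a ⊗ x^⊗i evaluates to a + i · x. Evaluating each term at x = 7:
  Term 0 contributes 8 + 0 · 7 = 8
  Term 1 contributes -2 + 1 · 7 = 5
  Term 2 contributes -5 + 2 · 7 = 9
p(7) = ⊕ of these = min[8, 5, 9] = 5.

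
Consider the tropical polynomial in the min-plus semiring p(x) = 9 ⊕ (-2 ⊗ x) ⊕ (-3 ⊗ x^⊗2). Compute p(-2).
p(-2) = -7

A tropical monomial a ⊗ x^⊗i evaluates to a + i · x. Evaluating each term at x = -2:
  Term 0 contributes 9 + 0 · -2 = 9
  Term 1 contributes -2 + 1 · -2 = -4
  Term 2 contributes -3 + 2 · -2 = -7
p(-2) = ⊕ of these = min[9, -4, -7] = -7.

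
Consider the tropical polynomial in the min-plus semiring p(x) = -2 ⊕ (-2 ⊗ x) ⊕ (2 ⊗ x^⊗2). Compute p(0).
p(0) = -2

A tropical monomial a ⊗ x^⊗i evaluates to a + i · x. Evaluating each term at x = 0:
  Term 0 contributes -2 + 0 · 0 = -2
  Term 1 contributes -2 + 1 · 0 = -2
  Term 2 contributes 2 + 2 · 0 = 2
p(0) = ⊕ of these = min[-2, -2, 2] = -2.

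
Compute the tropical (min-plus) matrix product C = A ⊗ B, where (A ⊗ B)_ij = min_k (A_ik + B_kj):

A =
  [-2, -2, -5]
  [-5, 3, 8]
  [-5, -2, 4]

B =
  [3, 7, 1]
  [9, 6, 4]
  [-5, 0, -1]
A ⊗ B =
  [-10, -5, -6]
  [-2, 2, -4]
  [-2, 2, -4]

Apply the min-plus product entry-by-entry:
  C[0][0] = min over k of (A[0][0] + B[0][0] = -2 + 3 = 1, A[0][1] + B[1][0] = -2 + 9 = 7, A[0][2] + B[2][0] = -5 + -5 = -10) = -10 (attained at k = 2)
  C[0][1] = min over k of (A[0][0] + B[0][1] = -2 + 7 = 5, A[0][1] + B[1][1] = -2 + 6 = 4, A[0][2] + B[2][1] = -5 + 0 = -5) = -5 (attained at k = 2)
  C[0][2] = min over k of (A[0][0] + B[0][2] = -2 + 1 = -1, A[0][1] + B[1][2] = -2 + 4 = 2, A[0][2] + B[2][2] = -5 + -1 = -6) = -6 (attained at k = 2)
  C[1][0] = min over k of (A[1][0] + B[0][0] = -5 + 3 = -2, A[1][1] + B[1][0] = 3 + 9 = 12, A[1][2] + B[2][0] = 8 + -5 = 3) = -2 (attained at k = 0)
  C[1][1] = min over k of (A[1][0] + B[0][1] = -5 + 7 = 2, A[1][1] + B[1][1] = 3 + 6 = 9, A[1][2] + B[2][1] = 8 + 0 = 8) = 2 (attained at k = 0)
  C[1][2] = min over k of (A[1][0] + B[0][2] = -5 + 1 = -4, A[1][1] + B[1][2] = 3 + 4 = 7, A[1][2] + B[2][2] = 8 + -1 = 7) = -4 (attained at k = 0)
  C[2][0] = min over k of (A[2][0] + B[0][0] = -5 + 3 = -2, A[2][1] + B[1][0] = -2 + 9 = 7, A[2][2] + B[2][0] = 4 + -5 = -1) = -2 (attained at k = 0)
  C[2][1] = min over k of (A[2][0] + B[0][1] = -5 + 7 = 2, A[2][1] + B[1][1] = -2 + 6 = 4, A[2][2] + B[2][1] = 4 + 0 = 4) = 2 (attained at k = 0)
  C[2][2] = min over k of (A[2][0] + B[0][2] = -5 + 1 = -4, A[2][1] + B[1][2] = -2 + 4 = 2, A[2][2] + B[2][2] = 4 + -1 = 3) = -4 (attained at k = 0)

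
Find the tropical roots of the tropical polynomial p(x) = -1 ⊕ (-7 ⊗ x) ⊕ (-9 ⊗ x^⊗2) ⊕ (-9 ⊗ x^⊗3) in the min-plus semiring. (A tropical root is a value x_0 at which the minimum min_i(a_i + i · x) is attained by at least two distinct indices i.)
Roots: {0, 2, 6}

Each tropical root is a break point of the lower envelope of the lines y = a_i + i · x (there are 4 lines, with slopes 0, 1, ..., 3). Only the lines that attain the minimum somewhere contribute to roots; other lines are dominated. Here the surviving (envelope) indices are i = 3, i = 2, i = 1, i = 0.
Intersections between consecutive envelope lines give the roots: for adjacent envelope indices i < j the intersection is x = (a_i − a_j) / (j − i). Reading off the sorted break points: {0, 2, 6}.
Verification: at each break x_0, at least two indices attain the minimum of min_i(a_i + i · x_0).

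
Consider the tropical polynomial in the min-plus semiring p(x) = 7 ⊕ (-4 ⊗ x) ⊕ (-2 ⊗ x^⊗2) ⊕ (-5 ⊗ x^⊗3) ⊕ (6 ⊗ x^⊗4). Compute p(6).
p(6) = 2

A tropical monomial a ⊗ x^⊗i evaluates to a + i · x. Evaluating each term at x = 6:
  Term 0 contributes 7 + 0 · 6 = 7
  Term 1 contributes -4 + 1 · 6 = 2
  Term 2 contributes -2 + 2 · 6 = 10
  Term 3 contributes -5 + 3 · 6 = 13
  Term 4 contributes 6 + 4 · 6 = 30
p(6) = ⊕ of these = min[7, 2, 10, 13, 30] = 2.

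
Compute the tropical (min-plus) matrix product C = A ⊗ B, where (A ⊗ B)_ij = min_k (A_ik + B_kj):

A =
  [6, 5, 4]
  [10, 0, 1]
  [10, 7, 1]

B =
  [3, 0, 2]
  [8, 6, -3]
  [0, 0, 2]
A ⊗ B =
  [4, 4, 2]
  [1, 1, -3]
  [1, 1, 3]

Apply the min-plus product entry-by-entry:
  C[0][0] = min over k of (A[0][0] + B[0][0] = 6 + 3 = 9, A[0][1] + B[1][0] = 5 + 8 = 13, A[0][2] + B[2][0] = 4 + 0 = 4) = 4 (attained at k = 2)
  C[0][1] = min over k of (A[0][0] + B[0][1] = 6 + 0 = 6, A[0][1] + B[1][1] = 5 + 6 = 11, A[0][2] + B[2][1] = 4 + 0 = 4) = 4 (attained at k = 2)
  C[0][2] = min over k of (A[0][0] + B[0][2] = 6 + 2 = 8, A[0][1] + B[1][2] = 5 + -3 = 2, A[0][2] + B[2][2] = 4 + 2 = 6) = 2 (attained at k = 1)
  C[1][0] = min over k of (A[1][0] + B[0][0] = 10 + 3 = 13, A[1][1] + B[1][0] = 0 + 8 = 8, A[1][2] + B[2][0] = 1 + 0 = 1) = 1 (attained at k = 2)
  C[1][1] = min over k of (A[1][0] + B[0][1] = 10 + 0 = 10, A[1][1] + B[1][1] = 0 + 6 = 6, A[1][2] + B[2][1] = 1 + 0 = 1) = 1 (attained at k = 2)
  C[1][2] = min over k of (A[1][0] + B[0][2] = 10 + 2 = 12, A[1][1] + B[1][2] = 0 + -3 = -3, A[1][2] + B[2][2] = 1 + 2 = 3) = -3 (attained at k = 1)
  C[2][0] = min over k of (A[2][0] + B[0][0] = 10 + 3 = 13, A[2][1] + B[1][0] = 7 + 8 = 15, A[2][2] + B[2][0] = 1 + 0 = 1) = 1 (attained at k = 2)
  C[2][1] = min over k of (A[2][0] + B[0][1] = 10 + 0 = 10, A[2][1] + B[1][1] = 7 + 6 = 13, A[2][2] + B[2][1] = 1 + 0 = 1) = 1 (attained at k = 2)
  C[2][2] = min over k of (A[2][0] + B[0][2] = 10 + 2 = 12, A[2][1] + B[1][2] = 7 + -3 = 4, A[2][2] + B[2][2] = 1 + 2 = 3) = 3 (attained at k = 2)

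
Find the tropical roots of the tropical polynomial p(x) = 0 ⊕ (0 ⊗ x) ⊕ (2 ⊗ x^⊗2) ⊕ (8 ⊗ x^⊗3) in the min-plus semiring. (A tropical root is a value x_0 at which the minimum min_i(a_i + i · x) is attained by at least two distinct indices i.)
Roots: {-6, -2, 0}

Each tropical root is a break point of the lower envelope of the lines y = a_i + i · x (there are 4 lines, with slopes 0, 1, ..., 3). Only the lines that attain the minimum somewhere contribute to roots; other lines are dominated. Here the surviving (envelope) indices are i = 3, i = 2, i = 1, i = 0.
Intersections between consecutive envelope lines give the roots: for adjacent envelope indices i < j the intersection is x = (a_i − a_j) / (j − i). Reading off the sorted break points: {-6, -2, 0}.
Verification: at each break x_0, at least two indices attain the minimum of min_i(a_i + i · x_0).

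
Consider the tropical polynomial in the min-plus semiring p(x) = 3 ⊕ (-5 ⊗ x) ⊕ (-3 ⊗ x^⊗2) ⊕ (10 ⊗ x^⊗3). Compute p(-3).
p(-3) = -9

A tropical monomial a ⊗ x^⊗i evaluates to a + i · x. Evaluating each term at x = -3:
  Term 0 contributes 3 + 0 · -3 = 3
  Term 1 contributes -5 + 1 · -3 = -8
  Term 2 contributes -3 + 2 · -3 = -9
  Term 3 contributes 10 + 3 · -3 = 1
p(-3) = ⊕ of these = min[3, -8, -9, 1] = -9.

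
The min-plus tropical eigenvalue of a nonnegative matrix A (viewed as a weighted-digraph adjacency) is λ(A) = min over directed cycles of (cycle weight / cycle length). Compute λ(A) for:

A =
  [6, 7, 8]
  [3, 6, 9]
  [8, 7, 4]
λ(A) = 4

Enumerate directed cycles and compute their means (weight / length). Sample:
  cycle 0 → 0: weight = 6, length = 1, mean = 6/1 ≈ 6.000
  cycle 1 → 1: weight = 6, length = 1, mean = 6/1 ≈ 6.000
  cycle 2 → 2: weight = 4, length = 1, mean = 4/1 ≈ 4.000
  cycle 0 → 1 → 0: weight = 10, length = 2, mean = 10/2 ≈ 5.000
  cycle 0 → 2 → 0: weight = 16, length = 2, mean = 16/2 ≈ 8.000
  cycle 1 → 0 → 1: weight = 10, length = 2, mean = 10/2 ≈ 5.000
Minimum mean = 4.000, attained e.g. along the cycle 2 → 2 with weight 4 and length 1. So λ(A) = 4/1 = 4.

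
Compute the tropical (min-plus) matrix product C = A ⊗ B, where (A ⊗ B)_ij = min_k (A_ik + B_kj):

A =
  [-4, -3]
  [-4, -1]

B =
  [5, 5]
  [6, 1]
A ⊗ B =
  [1, -2]
  [1, 0]

Apply the min-plus product entry-by-entry:
  C[0][0] = min over k of (A[0][0] + B[0][0] = -4 + 5 = 1, A[0][1] + B[1][0] = -3 + 6 = 3) = 1 (attained at k = 0)
  C[0][1] = min over k of (A[0][0] + B[0][1] = -4 + 5 = 1, A[0][1] + B[1][1] = -3 + 1 = -2) = -2 (attained at k = 1)
  C[1][0] = min over k of (A[1][0] + B[0][0] = -4 + 5 = 1, A[1][1] + B[1][0] = -1 + 6 = 5) = 1 (attained at k = 0)
  C[1][1] = min over k of (A[1][0] + B[0][1] = -4 + 5 = 1, A[1][1] + B[1][1] = -1 + 1 = 0) = 0 (attained at k = 1)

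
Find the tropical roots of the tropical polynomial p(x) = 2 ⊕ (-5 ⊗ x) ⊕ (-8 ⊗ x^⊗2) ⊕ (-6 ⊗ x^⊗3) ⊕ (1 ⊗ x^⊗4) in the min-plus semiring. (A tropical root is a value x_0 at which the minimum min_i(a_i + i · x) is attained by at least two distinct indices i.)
Roots: {-7, -2, 3, 7}

Each tropical root is a break point of the lower envelope of the lines y = a_i + i · x (there are 5 lines, with slopes 0, 1, ..., 4). Only the lines that attain the minimum somewhere contribute to roots; other lines are dominated. Here the surviving (envelope) indices are i = 4, i = 3, i = 2, i = 1, i = 0.
Intersections between consecutive envelope lines give the roots: for adjacent envelope indices i < j the intersection is x = (a_i − a_j) / (j − i). Reading off the sorted break points: {-7, -2, 3, 7}.
Verification: at each break x_0, at least two indices attain the minimum of min_i(a_i + i · x_0).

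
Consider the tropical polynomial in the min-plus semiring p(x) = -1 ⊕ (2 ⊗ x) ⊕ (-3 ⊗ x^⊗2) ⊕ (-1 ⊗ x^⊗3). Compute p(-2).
p(-2) = -7

A tropical monomial a ⊗ x^⊗i evaluates to a + i · x. Evaluating each term at x = -2:
  Term 0 contributes -1 + 0 · -2 = -1
  Term 1 contributes 2 + 1 · -2 = 0
  Term 2 contributes -3 + 2 · -2 = -7
  Term 3 contributes -1 + 3 · -2 = -7
p(-2) = ⊕ of these = min[-1, 0, -7, -7] = -7.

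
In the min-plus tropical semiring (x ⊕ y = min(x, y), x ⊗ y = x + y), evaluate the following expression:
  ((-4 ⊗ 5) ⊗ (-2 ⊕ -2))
((-4 ⊗ 5) ⊗ (-2 ⊕ -2)) = -1

Expand innermost to outermost. Recall ⊕ takes the minimum of its arguments and ⊗ takes their sum. Working out the expression ((-4 ⊗ 5) ⊗ (-2 ⊕ -2)) gives -1.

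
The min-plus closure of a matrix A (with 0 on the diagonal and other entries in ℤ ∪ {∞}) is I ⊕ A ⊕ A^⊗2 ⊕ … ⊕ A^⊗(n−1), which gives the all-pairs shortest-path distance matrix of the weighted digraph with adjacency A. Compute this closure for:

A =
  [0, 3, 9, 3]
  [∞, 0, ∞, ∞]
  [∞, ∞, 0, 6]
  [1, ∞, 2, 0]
Closure =
  [0, 3, 5, 3]
  [∞, 0, ∞, ∞]
  [7, 10, 0, 6]
  [1, 4, 2, 0]

This is the Floyd-Warshall all-pairs shortest-path computation. For each intermediate vertex k = 0, 1, …, 3, update dist[i][j] ← min(dist[i][j], dist[i][k] + dist[k][j]). The final matrix gives, for each (i, j), the minimum total weight of any directed path from i to j (possibly empty when i = j).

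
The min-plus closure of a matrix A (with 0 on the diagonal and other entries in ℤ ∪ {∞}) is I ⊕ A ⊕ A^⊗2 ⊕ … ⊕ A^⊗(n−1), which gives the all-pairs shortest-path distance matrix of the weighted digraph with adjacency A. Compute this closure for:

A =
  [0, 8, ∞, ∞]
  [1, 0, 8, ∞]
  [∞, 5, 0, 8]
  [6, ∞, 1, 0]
Closure =
  [0, 8, 16, 24]
  [1, 0, 8, 16]
  [6, 5, 0, 8]
  [6, 6, 1, 0]

This is the Floyd-Warshall all-pairs shortest-path computation. For each intermediate vertex k = 0, 1, …, 3, update dist[i][j] ← min(dist[i][j], dist[i][k] + dist[k][j]). The final matrix gives, for each (i, j), the minimum total weight of any directed path from i to j (possibly empty when i = j).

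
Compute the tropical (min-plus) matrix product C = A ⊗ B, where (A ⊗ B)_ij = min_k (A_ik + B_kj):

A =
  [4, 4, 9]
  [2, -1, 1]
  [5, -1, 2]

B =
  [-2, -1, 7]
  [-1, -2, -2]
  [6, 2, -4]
A ⊗ B =
  [2, 2, 2]
  [-2, -3, -3]
  [-2, -3, -3]

Apply the min-plus product entry-by-entry:
  C[0][0] = min over k of (A[0][0] + B[0][0] = 4 + -2 = 2, A[0][1] + B[1][0] = 4 + -1 = 3, A[0][2] + B[2][0] = 9 + 6 = 15) = 2 (attained at k = 0)
  C[0][1] = min over k of (A[0][0] + B[0][1] = 4 + -1 = 3, A[0][1] + B[1][1] = 4 + -2 = 2, A[0][2] + B[2][1] = 9 + 2 = 11) = 2 (attained at k = 1)
  C[0][2] = min over k of (A[0][0] + B[0][2] = 4 + 7 = 11, A[0][1] + B[1][2] = 4 + -2 = 2, A[0][2] + B[2][2] = 9 + -4 = 5) = 2 (attained at k = 1)
  C[1][0] = min over k of (A[1][0] + B[0][0] = 2 + -2 = 0, A[1][1] + B[1][0] = -1 + -1 = -2, A[1][2] + B[2][0] = 1 + 6 = 7) = -2 (attained at k = 1)
  C[1][1] = min over k of (A[1][0] + B[0][1] = 2 + -1 = 1, A[1][1] + B[1][1] = -1 + -2 = -3, A[1][2] + B[2][1] = 1 + 2 = 3) = -3 (attained at k = 1)
  C[1][2] = min over k of (A[1][0] + B[0][2] = 2 + 7 = 9, A[1][1] + B[1][2] = -1 + -2 = -3, A[1][2] + B[2][2] = 1 + -4 = -3) = -3 (attained at k = 1)
  C[2][0] = min over k of (A[2][0] + B[0][0] = 5 + -2 = 3, A[2][1] + B[1][0] = -1 + -1 = -2, A[2][2] + B[2][0] = 2 + 6 = 8) = -2 (attained at k = 1)
  C[2][1] = min over k of (A[2][0] + B[0][1] = 5 + -1 = 4, A[2][1] + B[1][1] = -1 + -2 = -3, A[2][2] + B[2][1] = 2 + 2 = 4) = -3 (attained at k = 1)
  C[2][2] = min over k of (A[2][0] + B[0][2] = 5 + 7 = 12, A[2][1] + B[1][2] = -1 + -2 = -3, A[2][2] + B[2][2] = 2 + -4 = -2) = -3 (attained at k = 1)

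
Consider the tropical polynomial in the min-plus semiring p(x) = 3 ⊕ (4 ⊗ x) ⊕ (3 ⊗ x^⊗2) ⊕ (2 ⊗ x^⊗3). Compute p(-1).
p(-1) = -1

A tropical monomial a ⊗ x^⊗i evaluates to a + i · x. Evaluating each term at x = -1:
  Term 0 contributes 3 + 0 · -1 = 3
  Term 1 contributes 4 + 1 · -1 = 3
  Term 2 contributes 3 + 2 · -1 = 1
  Term 3 contributes 2 + 3 · -1 = -1
p(-1) = ⊕ of these = min[3, 3, 1, -1] = -1.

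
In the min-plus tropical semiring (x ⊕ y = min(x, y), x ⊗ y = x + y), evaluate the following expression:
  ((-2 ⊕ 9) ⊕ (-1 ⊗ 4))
((-2 ⊕ 9) ⊕ (-1 ⊗ 4)) = -2

Expand innermost to outermost. Recall ⊕ takes the minimum of its arguments and ⊗ takes their sum. Working out the expression ((-2 ⊕ 9) ⊕ (-1 ⊗ 4)) gives -2.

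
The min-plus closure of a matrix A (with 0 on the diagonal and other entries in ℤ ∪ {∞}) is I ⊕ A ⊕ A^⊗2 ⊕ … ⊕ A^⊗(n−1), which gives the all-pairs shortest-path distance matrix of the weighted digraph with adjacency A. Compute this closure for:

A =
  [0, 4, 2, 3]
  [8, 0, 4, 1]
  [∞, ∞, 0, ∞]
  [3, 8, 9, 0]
Closure =
  [0, 4, 2, 3]
  [4, 0, 4, 1]
  [∞, ∞, 0, ∞]
  [3, 7, 5, 0]

This is the Floyd-Warshall all-pairs shortest-path computation. For each intermediate vertex k = 0, 1, …, 3, update dist[i][j] ← min(dist[i][j], dist[i][k] + dist[k][j]). The final matrix gives, for each (i, j), the minimum total weight of any directed path from i to j (possibly empty when i = j).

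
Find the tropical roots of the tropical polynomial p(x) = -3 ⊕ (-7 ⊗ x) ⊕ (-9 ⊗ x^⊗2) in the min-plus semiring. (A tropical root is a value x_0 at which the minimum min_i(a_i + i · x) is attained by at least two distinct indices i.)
Roots: {2, 4}

Each tropical root is a break point of the lower envelope of the lines y = a_i + i · x (there are 3 lines, with slopes 0, 1, ..., 2). Only the lines that attain the minimum somewhere contribute to roots; other lines are dominated. Here the surviving (envelope) indices are i = 2, i = 1, i = 0.
Intersections between consecutive envelope lines give the roots: for adjacent envelope indices i < j the intersection is x = (a_i − a_j) / (j − i). Reading off the sorted break points: {2, 4}.
Verification: at each break x_0, at least two indices attain the minimum of min_i(a_i + i · x_0).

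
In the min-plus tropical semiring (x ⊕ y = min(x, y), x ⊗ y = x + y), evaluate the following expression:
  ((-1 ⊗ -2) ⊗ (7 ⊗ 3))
((-1 ⊗ -2) ⊗ (7 ⊗ 3)) = 7

Expand innermost to outermost. Recall ⊕ takes the minimum of its arguments and ⊗ takes their sum. Working out the expression ((-1 ⊗ -2) ⊗ (7 ⊗ 3)) gives 7.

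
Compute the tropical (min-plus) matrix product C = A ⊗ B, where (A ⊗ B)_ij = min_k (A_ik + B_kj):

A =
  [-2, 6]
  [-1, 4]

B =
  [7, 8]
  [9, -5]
A ⊗ B =
  [5, 1]
  [6, -1]

Apply the min-plus product entry-by-entry:
  C[0][0] = min over k of (A[0][0] + B[0][0] = -2 + 7 = 5, A[0][1] + B[1][0] = 6 + 9 = 15) = 5 (attained at k = 0)
  C[0][1] = min over k of (A[0][0] + B[0][1] = -2 + 8 = 6, A[0][1] + B[1][1] = 6 + -5 = 1) = 1 (attained at k = 1)
  C[1][0] = min over k of (A[1][0] + B[0][0] = -1 + 7 = 6, A[1][1] + B[1][0] = 4 + 9 = 13) = 6 (attained at k = 0)
  C[1][1] = min over k of (A[1][0] + B[0][1] = -1 + 8 = 7, A[1][1] + B[1][1] = 4 + -5 = -1) = -1 (attained at k = 1)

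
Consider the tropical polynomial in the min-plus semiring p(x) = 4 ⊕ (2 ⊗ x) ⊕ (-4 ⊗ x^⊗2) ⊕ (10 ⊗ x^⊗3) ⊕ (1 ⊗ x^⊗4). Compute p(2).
p(2) = 0

A tropical monomial a ⊗ x^⊗i evaluates to a + i · x. Evaluating each term at x = 2:
  Term 0 contributes 4 + 0 · 2 = 4
  Term 1 contributes 2 + 1 · 2 = 4
  Term 2 contributes -4 + 2 · 2 = 0
  Term 3 contributes 10 + 3 · 2 = 16
  Term 4 contributes 1 + 4 · 2 = 9
p(2) = ⊕ of these = min[4, 4, 0, 16, 9] = 0.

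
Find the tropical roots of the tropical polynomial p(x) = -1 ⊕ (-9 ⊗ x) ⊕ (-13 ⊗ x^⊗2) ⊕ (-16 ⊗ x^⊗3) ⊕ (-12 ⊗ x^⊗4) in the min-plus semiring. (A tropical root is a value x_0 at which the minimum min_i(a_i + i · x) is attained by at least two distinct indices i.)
Roots: {-4, 3, 4, 8}

Each tropical root is a break point of the lower envelope of the lines y = a_i + i · x (there are 5 lines, with slopes 0, 1, ..., 4). Only the lines that attain the minimum somewhere contribute to roots; other lines are dominated. Here the surviving (envelope) indices are i = 4, i = 3, i = 2, i = 1, i = 0.
Intersections between consecutive envelope lines give the roots: for adjacent envelope indices i < j the intersection is x = (a_i − a_j) / (j − i). Reading off the sorted break points: {-4, 3, 4, 8}.
Verification: at each break x_0, at least two indices attain the minimum of min_i(a_i + i · x_0).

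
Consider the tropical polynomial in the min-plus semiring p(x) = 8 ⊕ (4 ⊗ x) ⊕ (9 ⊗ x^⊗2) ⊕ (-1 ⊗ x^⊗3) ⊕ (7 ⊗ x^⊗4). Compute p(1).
p(1) = 2

A tropical monomial a ⊗ x^⊗i evaluates to a + i · x. Evaluating each term at x = 1:
  Term 0 contributes 8 + 0 · 1 = 8
  Term 1 contributes 4 + 1 · 1 = 5
  Term 2 contributes 9 + 2 · 1 = 11
  Term 3 contributes -1 + 3 · 1 = 2
  Term 4 contributes 7 + 4 · 1 = 11
p(1) = ⊕ of these = min[8, 5, 11, 2, 11] = 2.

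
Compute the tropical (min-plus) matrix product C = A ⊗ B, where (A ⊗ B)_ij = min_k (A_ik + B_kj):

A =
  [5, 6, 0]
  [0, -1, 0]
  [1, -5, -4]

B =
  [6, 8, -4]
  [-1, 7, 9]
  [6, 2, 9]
A ⊗ B =
  [5, 2, 1]
  [-2, 2, -4]
  [-6, -2, -3]

Apply the min-plus product entry-by-entry:
  C[0][0] = min over k of (A[0][0] + B[0][0] = 5 + 6 = 11, A[0][1] + B[1][0] = 6 + -1 = 5, A[0][2] + B[2][0] = 0 + 6 = 6) = 5 (attained at k = 1)
  C[0][1] = min over k of (A[0][0] + B[0][1] = 5 + 8 = 13, A[0][1] + B[1][1] = 6 + 7 = 13, A[0][2] + B[2][1] = 0 + 2 = 2) = 2 (attained at k = 2)
  C[0][2] = min over k of (A[0][0] + B[0][2] = 5 + -4 = 1, A[0][1] + B[1][2] = 6 + 9 = 15, A[0][2] + B[2][2] = 0 + 9 = 9) = 1 (attained at k = 0)
  C[1][0] = min over k of (A[1][0] + B[0][0] = 0 + 6 = 6, A[1][1] + B[1][0] = -1 + -1 = -2, A[1][2] + B[2][0] = 0 + 6 = 6) = -2 (attained at k = 1)
  C[1][1] = min over k of (A[1][0] + B[0][1] = 0 + 8 = 8, A[1][1] + B[1][1] = -1 + 7 = 6, A[1][2] + B[2][1] = 0 + 2 = 2) = 2 (attained at k = 2)
  C[1][2] = min over k of (A[1][0] + B[0][2] = 0 + -4 = -4, A[1][1] + B[1][2] = -1 + 9 = 8, A[1][2] + B[2][2] = 0 + 9 = 9) = -4 (attained at k = 0)
  C[2][0] = min over k of (A[2][0] + B[0][0] = 1 + 6 = 7, A[2][1] + B[1][0] = -5 + -1 = -6, A[2][2] + B[2][0] = -4 + 6 = 2) = -6 (attained at k = 1)
  C[2][1] = min over k of (A[2][0] + B[0][1] = 1 + 8 = 9, A[2][1] + B[1][1] = -5 + 7 = 2, A[2][2] + B[2][1] = -4 + 2 = -2) = -2 (attained at k = 2)
  C[2][2] = min over k of (A[2][0] + B[0][2] = 1 + -4 = -3, A[2][1] + B[1][2] = -5 + 9 = 4, A[2][2] + B[2][2] = -4 + 9 = 5) = -3 (attained at k = 0)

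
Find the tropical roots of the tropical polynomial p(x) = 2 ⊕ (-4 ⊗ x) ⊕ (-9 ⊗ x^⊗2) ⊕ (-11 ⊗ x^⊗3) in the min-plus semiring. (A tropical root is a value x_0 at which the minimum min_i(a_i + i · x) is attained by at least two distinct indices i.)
Roots: {2, 5, 6}

Each tropical root is a break point of the lower envelope of the lines y = a_i + i · x (there are 4 lines, with slopes 0, 1, ..., 3). Only the lines that attain the minimum somewhere contribute to roots; other lines are dominated. Here the surviving (envelope) indices are i = 3, i = 2, i = 1, i = 0.
Intersections between consecutive envelope lines give the roots: for adjacent envelope indices i < j the intersection is x = (a_i − a_j) / (j − i). Reading off the sorted break points: {2, 5, 6}.
Verification: at each break x_0, at least two indices attain the minimum of min_i(a_i + i · x_0).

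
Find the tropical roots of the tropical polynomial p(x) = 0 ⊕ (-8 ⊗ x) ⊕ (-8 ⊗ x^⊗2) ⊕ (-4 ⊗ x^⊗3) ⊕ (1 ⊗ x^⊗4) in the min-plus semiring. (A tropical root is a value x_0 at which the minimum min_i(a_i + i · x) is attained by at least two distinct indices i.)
Roots: {-5, -4, 0, 8}

Each tropical root is a break point of the lower envelope of the lines y = a_i + i · x (there are 5 lines, with slopes 0, 1, ..., 4). Only the lines that attain the minimum somewhere contribute to roots; other lines are dominated. Here the surviving (envelope) indices are i = 4, i = 3, i = 2, i = 1, i = 0.
Intersections between consecutive envelope lines give the roots: for adjacent envelope indices i < j the intersection is x = (a_i − a_j) / (j − i). Reading off the sorted break points: {-5, -4, 0, 8}.
Verification: at each break x_0, at least two indices attain the minimum of min_i(a_i + i · x_0).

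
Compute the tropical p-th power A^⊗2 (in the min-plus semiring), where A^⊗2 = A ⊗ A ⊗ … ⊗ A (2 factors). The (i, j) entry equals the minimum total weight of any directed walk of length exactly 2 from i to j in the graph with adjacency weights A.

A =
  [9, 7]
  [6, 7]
A^⊗2 =
  [13, 14]
  [13, 13]

Each entry (A^⊗2)_ij equals the minimum over all length-2 walks i = v_0 → v_1 → … → v_2 = j of Σ_t A[v_t][v_{t+1}]. For example, for (i, j) = (0, 1) we minimise over 2 possible intermediate vertex sequences; the minimum is 14, attained along the walk 0 → 1 → 1.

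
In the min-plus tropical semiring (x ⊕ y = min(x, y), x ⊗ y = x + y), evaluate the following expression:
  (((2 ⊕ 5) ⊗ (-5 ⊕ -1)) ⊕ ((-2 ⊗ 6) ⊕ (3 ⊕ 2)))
(((2 ⊕ 5) ⊗ (-5 ⊕ -1)) ⊕ ((-2 ⊗ 6) ⊕ (3 ⊕ 2))) = -3

Expand innermost to outermost. Recall ⊕ takes the minimum of its arguments and ⊗ takes their sum. Working out the expression (((2 ⊕ 5) ⊗ (-5 ⊕ -1)) ⊕ ((-2 ⊗ 6) ⊕ (3 ⊕ 2))) gives -3.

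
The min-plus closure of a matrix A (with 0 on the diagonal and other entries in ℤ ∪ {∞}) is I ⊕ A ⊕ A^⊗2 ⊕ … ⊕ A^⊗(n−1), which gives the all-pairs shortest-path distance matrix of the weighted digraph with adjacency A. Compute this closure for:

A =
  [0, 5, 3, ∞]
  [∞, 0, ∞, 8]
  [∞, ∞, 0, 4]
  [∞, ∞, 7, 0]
Closure =
  [0, 5, 3, 7]
  [∞, 0, 15, 8]
  [∞, ∞, 0, 4]
  [∞, ∞, 7, 0]

This is the Floyd-Warshall all-pairs shortest-path computation. For each intermediate vertex k = 0, 1, …, 3, update dist[i][j] ← min(dist[i][j], dist[i][k] + dist[k][j]). The final matrix gives, for each (i, j), the minimum total weight of any directed path from i to j (possibly empty when i = j).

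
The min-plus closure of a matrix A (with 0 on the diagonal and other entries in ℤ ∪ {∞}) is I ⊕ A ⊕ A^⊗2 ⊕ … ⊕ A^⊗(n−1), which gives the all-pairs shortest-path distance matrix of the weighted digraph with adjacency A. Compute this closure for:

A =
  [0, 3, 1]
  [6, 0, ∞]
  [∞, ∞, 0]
Closure =
  [0, 3, 1]
  [6, 0, 7]
  [∞, ∞, 0]

This is the Floyd-Warshall all-pairs shortest-path computation. For each intermediate vertex k = 0, 1, …, 2, update dist[i][j] ← min(dist[i][j], dist[i][k] + dist[k][j]). The final matrix gives, for each (i, j), the minimum total weight of any directed path from i to j (possibly empty when i = j).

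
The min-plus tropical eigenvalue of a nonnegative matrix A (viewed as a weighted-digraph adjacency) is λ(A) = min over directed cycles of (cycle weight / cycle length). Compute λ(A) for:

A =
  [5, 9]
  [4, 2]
λ(A) = 2

Enumerate directed cycles and compute their means (weight / length). Sample:
  cycle 0 → 0: weight = 5, length = 1, mean = 5/1 ≈ 5.000
  cycle 1 → 1: weight = 2, length = 1, mean = 2/1 ≈ 2.000
  cycle 0 → 1 → 0: weight = 13, length = 2, mean = 13/2 ≈ 6.500
  cycle 1 → 0 → 1: weight = 13, length = 2, mean = 13/2 ≈ 6.500
Minimum mean = 2.000, attained e.g. along the cycle 1 → 1 with weight 2 and length 1. So λ(A) = 2/1 = 2.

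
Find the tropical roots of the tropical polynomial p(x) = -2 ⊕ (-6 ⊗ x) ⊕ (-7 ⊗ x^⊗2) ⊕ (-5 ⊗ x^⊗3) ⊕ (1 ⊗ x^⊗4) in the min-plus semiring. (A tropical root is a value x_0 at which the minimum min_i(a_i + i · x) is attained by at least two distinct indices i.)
Roots: {-6, -2, 1, 4}

Each tropical root is a break point of the lower envelope of the lines y = a_i + i · x (there are 5 lines, with slopes 0, 1, ..., 4). Only the lines that attain the minimum somewhere contribute to roots; other lines are dominated. Here the surviving (envelope) indices are i = 4, i = 3, i = 2, i = 1, i = 0.
Intersections between consecutive envelope lines give the roots: for adjacent envelope indices i < j the intersection is x = (a_i − a_j) / (j − i). Reading off the sorted break points: {-6, -2, 1, 4}.
Verification: at each break x_0, at least two indices attain the minimum of min_i(a_i + i · x_0).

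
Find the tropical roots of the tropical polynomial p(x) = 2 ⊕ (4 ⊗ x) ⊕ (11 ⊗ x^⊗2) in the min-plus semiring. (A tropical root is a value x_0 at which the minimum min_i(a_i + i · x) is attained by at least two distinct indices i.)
Roots: {-7, -2}

Each tropical root is a break point of the lower envelope of the lines y = a_i + i · x (there are 3 lines, with slopes 0, 1, ..., 2). Only the lines that attain the minimum somewhere contribute to roots; other lines are dominated. Here the surviving (envelope) indices are i = 2, i = 1, i = 0.
Intersections between consecutive envelope lines give the roots: for adjacent envelope indices i < j the intersection is x = (a_i − a_j) / (j − i). Reading off the sorted break points: {-7, -2}.
Verification: at each break x_0, at least two indices attain the minimum of min_i(a_i + i · x_0).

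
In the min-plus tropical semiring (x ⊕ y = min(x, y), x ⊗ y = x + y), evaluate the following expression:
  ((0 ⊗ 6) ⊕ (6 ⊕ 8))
((0 ⊗ 6) ⊕ (6 ⊕ 8)) = 6

Expand innermost to outermost. Recall ⊕ takes the minimum of its arguments and ⊗ takes their sum. Working out the expression ((0 ⊗ 6) ⊕ (6 ⊕ 8)) gives 6.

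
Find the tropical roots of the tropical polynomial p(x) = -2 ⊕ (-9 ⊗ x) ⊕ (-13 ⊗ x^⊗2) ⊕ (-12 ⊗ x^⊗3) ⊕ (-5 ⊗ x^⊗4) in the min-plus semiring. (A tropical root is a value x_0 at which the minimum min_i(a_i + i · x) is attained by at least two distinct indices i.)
Roots: {-7, -1, 4, 7}

Each tropical root is a break point of the lower envelope of the lines y = a_i + i · x (there are 5 lines, with slopes 0, 1, ..., 4). Only the lines that attain the minimum somewhere contribute to roots; other lines are dominated. Here the surviving (envelope) indices are i = 4, i = 3, i = 2, i = 1, i = 0.
Intersections between consecutive envelope lines give the roots: for adjacent envelope indices i < j the intersection is x = (a_i − a_j) / (j − i). Reading off the sorted break points: {-7, -1, 4, 7}.
Verification: at each break x_0, at least two indices attain the minimum of min_i(a_i + i · x_0).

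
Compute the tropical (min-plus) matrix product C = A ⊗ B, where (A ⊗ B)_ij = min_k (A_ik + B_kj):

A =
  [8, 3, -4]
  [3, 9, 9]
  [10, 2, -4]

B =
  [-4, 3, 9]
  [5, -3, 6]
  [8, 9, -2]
A ⊗ B =
  [4, 0, -6]
  [-1, 6, 7]
  [4, -1, -6]

Apply the min-plus product entry-by-entry:
  C[0][0] = min over k of (A[0][0] + B[0][0] = 8 + -4 = 4, A[0][1] + B[1][0] = 3 + 5 = 8, A[0][2] + B[2][0] = -4 + 8 = 4) = 4 (attained at k = 0)
  C[0][1] = min over k of (A[0][0] + B[0][1] = 8 + 3 = 11, A[0][1] + B[1][1] = 3 + -3 = 0, A[0][2] + B[2][1] = -4 + 9 = 5) = 0 (attained at k = 1)
  C[0][2] = min over k of (A[0][0] + B[0][2] = 8 + 9 = 17, A[0][1] + B[1][2] = 3 + 6 = 9, A[0][2] + B[2][2] = -4 + -2 = -6) = -6 (attained at k = 2)
  C[1][0] = min over k of (A[1][0] + B[0][0] = 3 + -4 = -1, A[1][1] + B[1][0] = 9 + 5 = 14, A[1][2] + B[2][0] = 9 + 8 = 17) = -1 (attained at k = 0)
  C[1][1] = min over k of (A[1][0] + B[0][1] = 3 + 3 = 6, A[1][1] + B[1][1] = 9 + -3 = 6, A[1][2] + B[2][1] = 9 + 9 = 18) = 6 (attained at k = 0)
  C[1][2] = min over k of (A[1][0] + B[0][2] = 3 + 9 = 12, A[1][1] + B[1][2] = 9 + 6 = 15, A[1][2] + B[2][2] = 9 + -2 = 7) = 7 (attained at k = 2)
  C[2][0] = min over k of (A[2][0] + B[0][0] = 10 + -4 = 6, A[2][1] + B[1][0] = 2 + 5 = 7, A[2][2] + B[2][0] = -4 + 8 = 4) = 4 (attained at k = 2)
  C[2][1] = min over k of (A[2][0] + B[0][1] = 10 + 3 = 13, A[2][1] + B[1][1] = 2 + -3 = -1, A[2][2] + B[2][1] = -4 + 9 = 5) = -1 (attained at k = 1)
  C[2][2] = min over k of (A[2][0] + B[0][2] = 10 + 9 = 19, A[2][1] + B[1][2] = 2 + 6 = 8, A[2][2] + B[2][2] = -4 + -2 = -6) = -6 (attained at k = 2)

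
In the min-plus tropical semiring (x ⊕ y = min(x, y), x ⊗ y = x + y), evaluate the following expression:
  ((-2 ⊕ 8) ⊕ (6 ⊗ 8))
((-2 ⊕ 8) ⊕ (6 ⊗ 8)) = -2

Expand innermost to outermost. Recall ⊕ takes the minimum of its arguments and ⊗ takes their sum. Working out the expression ((-2 ⊕ 8) ⊕ (6 ⊗ 8)) gives -2.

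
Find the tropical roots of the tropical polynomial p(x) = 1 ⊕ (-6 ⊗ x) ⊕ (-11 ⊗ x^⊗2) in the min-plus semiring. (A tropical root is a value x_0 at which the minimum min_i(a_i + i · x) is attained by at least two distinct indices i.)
Roots: {5, 7}

Each tropical root is a break point of the lower envelope of the lines y = a_i + i · x (there are 3 lines, with slopes 0, 1, ..., 2). Only the lines that attain the minimum somewhere contribute to roots; other lines are dominated. Here the surviving (envelope) indices are i = 2, i = 1, i = 0.
Intersections between consecutive envelope lines give the roots: for adjacent envelope indices i < j the intersection is x = (a_i − a_j) / (j − i). Reading off the sorted break points: {5, 7}.
Verification: at each break x_0, at least two indices attain the minimum of min_i(a_i + i · x_0).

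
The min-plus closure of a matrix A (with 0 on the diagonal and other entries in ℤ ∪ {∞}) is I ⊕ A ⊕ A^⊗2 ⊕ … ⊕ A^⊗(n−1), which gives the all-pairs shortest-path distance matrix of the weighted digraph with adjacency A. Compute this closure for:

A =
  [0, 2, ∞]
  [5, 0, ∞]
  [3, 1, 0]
Closure =
  [0, 2, ∞]
  [5, 0, ∞]
  [3, 1, 0]

This is the Floyd-Warshall all-pairs shortest-path computation. For each intermediate vertex k = 0, 1, …, 2, update dist[i][j] ← min(dist[i][j], dist[i][k] + dist[k][j]). The final matrix gives, for each (i, j), the minimum total weight of any directed path from i to j (possibly empty when i = j).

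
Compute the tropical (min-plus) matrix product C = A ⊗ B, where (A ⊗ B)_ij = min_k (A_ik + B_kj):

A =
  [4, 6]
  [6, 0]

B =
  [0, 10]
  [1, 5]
A ⊗ B =
  [4, 11]
  [1, 5]

Apply the min-plus product entry-by-entry:
  C[0][0] = min over k of (A[0][0] + B[0][0] = 4 + 0 = 4, A[0][1] + B[1][0] = 6 + 1 = 7) = 4 (attained at k = 0)
  C[0][1] = min over k of (A[0][0] + B[0][1] = 4 + 10 = 14, A[0][1] + B[1][1] = 6 + 5 = 11) = 11 (attained at k = 1)
  C[1][0] = min over k of (A[1][0] + B[0][0] = 6 + 0 = 6, A[1][1] + B[1][0] = 0 + 1 = 1) = 1 (attained at k = 1)
  C[1][1] = min over k of (A[1][0] + B[0][1] = 6 + 10 = 16, A[1][1] + B[1][1] = 0 + 5 = 5) = 5 (attained at k = 1)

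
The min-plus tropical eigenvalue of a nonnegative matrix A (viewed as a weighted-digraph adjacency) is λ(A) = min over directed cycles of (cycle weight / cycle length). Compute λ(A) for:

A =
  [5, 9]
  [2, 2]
λ(A) = 2

Enumerate directed cycles and compute their means (weight / length). Sample:
  cycle 0 → 0: weight = 5, length = 1, mean = 5/1 ≈ 5.000
  cycle 1 → 1: weight = 2, length = 1, mean = 2/1 ≈ 2.000
  cycle 0 → 1 → 0: weight = 11, length = 2, mean = 11/2 ≈ 5.500
  cycle 1 → 0 → 1: weight = 11, length = 2, mean = 11/2 ≈ 5.500
Minimum mean = 2.000, attained e.g. along the cycle 1 → 1 with weight 2 and length 1. So λ(A) = 2/1 = 2.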